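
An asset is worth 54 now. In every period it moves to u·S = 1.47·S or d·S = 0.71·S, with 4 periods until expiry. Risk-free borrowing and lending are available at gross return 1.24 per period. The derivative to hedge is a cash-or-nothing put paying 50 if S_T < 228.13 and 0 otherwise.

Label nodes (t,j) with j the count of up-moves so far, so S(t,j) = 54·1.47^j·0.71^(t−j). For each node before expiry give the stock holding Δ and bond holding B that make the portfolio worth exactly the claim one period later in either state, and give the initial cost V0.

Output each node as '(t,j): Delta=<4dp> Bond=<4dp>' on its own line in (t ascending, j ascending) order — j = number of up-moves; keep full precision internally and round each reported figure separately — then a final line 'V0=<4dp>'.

No-arbitrage ⇒ martingale measure with p* = (R−d)/(u−d) = 0.6974.
Terminal payoffs: V(4,0)=50.0000, V(4,1)=50.0000, V(4,2)=50.0000, V(4,3)=50.0000, V(4,4)=0.0000
Node (3,0) S=19.3272: V=(p*·50.0000+(1−p*)·50.0000)/1.24=40.3226; Δ=(50.0000−50.0000)/(28.4110−13.7223)=0.0000; B=V−Δ·S=40.3226
Node (3,1) S=40.0155: V=(p*·50.0000+(1−p*)·50.0000)/1.24=40.3226; Δ=(50.0000−50.0000)/(58.8227−28.4110)=0.0000; B=V−Δ·S=40.3226
Node (3,2) S=82.8489: V=(p*·50.0000+(1−p*)·50.0000)/1.24=40.3226; Δ=(50.0000−50.0000)/(121.7879−58.8227)=0.0000; B=V−Δ·S=40.3226
Node (3,3) S=171.5322: V=(p*·0.0000+(1−p*)·50.0000)/1.24=12.2029; Δ=(0.0000−50.0000)/(252.1524−121.7879)=-0.3835; B=V−Δ·S=77.9924
Node (2,0) S=27.2214: V=(p*·40.3226+(1−p*)·40.3226)/1.24=32.5182; Δ=(40.3226−40.3226)/(40.0155−19.3272)=0.0000; B=V−Δ·S=32.5182
Node (2,1) S=56.3598: V=(p*·40.3226+(1−p*)·40.3226)/1.24=32.5182; Δ=(40.3226−40.3226)/(82.8489−40.0155)=0.0000; B=V−Δ·S=32.5182
Node (2,2) S=116.6886: V=(p*·12.2029+(1−p*)·40.3226)/1.24=16.7039; Δ=(12.2029−40.3226)/(171.5322−82.8489)=-0.3171; B=V−Δ·S=53.7035
Node (1,0) S=38.3400: V=(p*·32.5182+(1−p*)·32.5182)/1.24=26.2244; Δ=(32.5182−32.5182)/(56.3598−27.2214)=0.0000; B=V−Δ·S=26.2244
Node (1,1) S=79.3800: V=(p*·16.7039+(1−p*)·32.5182)/1.24=17.3305; Δ=(16.7039−32.5182)/(116.6886−56.3598)=-0.2621; B=V−Δ·S=38.1388
Node (0,0) S=54.0000: V=(p*·17.3305+(1−p*)·26.2244)/1.24=16.1468; Δ=(17.3305−26.2244)/(79.3800−38.3400)=-0.2167; B=V−Δ·S=27.8493
Check: Δ(0,0)·S0 + B(0,0) = 16.1468 = V0.

(0,0): Delta=-0.2167 Bond=27.8493
(1,0): Delta=0.0000 Bond=26.2244
(1,1): Delta=-0.2621 Bond=38.1388
(2,0): Delta=0.0000 Bond=32.5182
(2,1): Delta=0.0000 Bond=32.5182
(2,2): Delta=-0.3171 Bond=53.7035
(3,0): Delta=0.0000 Bond=40.3226
(3,1): Delta=0.0000 Bond=40.3226
(3,2): Delta=0.0000 Bond=40.3226
(3,3): Delta=-0.3835 Bond=77.9924
V0=16.1468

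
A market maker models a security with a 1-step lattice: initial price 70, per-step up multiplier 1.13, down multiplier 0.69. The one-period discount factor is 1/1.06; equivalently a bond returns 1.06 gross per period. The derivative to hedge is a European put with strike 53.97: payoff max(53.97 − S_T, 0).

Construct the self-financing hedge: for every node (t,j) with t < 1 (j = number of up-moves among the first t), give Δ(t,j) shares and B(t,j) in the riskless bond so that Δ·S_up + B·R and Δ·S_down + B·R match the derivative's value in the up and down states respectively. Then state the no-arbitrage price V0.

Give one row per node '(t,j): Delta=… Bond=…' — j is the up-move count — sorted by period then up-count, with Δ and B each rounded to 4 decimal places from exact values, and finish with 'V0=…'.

(0,0): Delta=-0.1841 Bond=13.7373
V0=0.8510

The replicating-portfolio and risk-neutral prices coincide; use p* = (1.06−0.69)/(1.13−0.69) = 0.8409 for the latter.
At expiry t=1: V(1,0)=5.6700, V(1,1)=0.0000
(0,0): S=70.0000. Δ = (V_up−V_dn)/(S_up−S_dn) = (0.0000−5.6700)/(79.1000−48.3000) = -0.1841. V = [p*·0.0000 + (1−p*)·5.6700]/1.06 = 0.8510. B = V − Δ·S = 13.7373.
Each (Δ,B) replicates both successor values, so the strategy is self-financing and V0 is arbitrage-free.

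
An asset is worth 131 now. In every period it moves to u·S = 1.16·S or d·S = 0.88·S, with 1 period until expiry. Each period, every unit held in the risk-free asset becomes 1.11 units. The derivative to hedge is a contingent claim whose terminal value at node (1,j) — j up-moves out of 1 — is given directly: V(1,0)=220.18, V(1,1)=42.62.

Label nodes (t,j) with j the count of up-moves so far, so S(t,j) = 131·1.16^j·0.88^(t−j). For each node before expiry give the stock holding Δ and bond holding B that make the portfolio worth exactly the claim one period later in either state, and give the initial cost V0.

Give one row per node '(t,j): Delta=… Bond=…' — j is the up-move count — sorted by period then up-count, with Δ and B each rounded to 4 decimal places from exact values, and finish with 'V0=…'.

(0,0): Delta=-4.8408 Bond=701.1042
V0=66.9614

Since d<R<u, set p* = (R−d)/(u−d) = 0.8214; price each node as the discounted p*-expectation of its children.
Terminal values V(1,·): V(1,0)=220.1800, V(1,1)=42.6200
(0,0): S=131.0000. Δ = (V_up−V_dn)/(S_up−S_dn) = (42.6200−220.1800)/(151.9600−115.2800) = -4.8408. V = [p*·42.6200 + (1−p*)·220.1800]/1.11 = 66.9614. B = V − Δ·S = 701.1042.
Root portfolio cost Δ·131+B reproduces V0=66.9614.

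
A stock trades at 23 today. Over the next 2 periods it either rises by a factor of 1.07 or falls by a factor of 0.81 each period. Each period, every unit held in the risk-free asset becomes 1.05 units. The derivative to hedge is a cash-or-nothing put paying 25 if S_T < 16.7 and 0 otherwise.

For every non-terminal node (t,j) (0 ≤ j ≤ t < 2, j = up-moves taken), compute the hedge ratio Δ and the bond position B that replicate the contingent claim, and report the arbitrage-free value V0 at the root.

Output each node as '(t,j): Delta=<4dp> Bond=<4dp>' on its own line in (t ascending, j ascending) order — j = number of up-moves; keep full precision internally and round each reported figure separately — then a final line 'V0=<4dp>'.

No-arbitrage ⇒ martingale measure with p* = (R−d)/(u−d) = 0.9231.
Terminal payoffs: V(2,0)=25.0000, V(2,1)=0.0000, V(2,2)=0.0000
  t=1,j=0: stock 18.6300 → up 19.9341 (V=0.0000), down 15.0903 (V=25.0000). Price 1.8315; hedge Δ=-5.1612, bond B=97.9853.
  t=1,j=1: stock 24.6100 → up 26.3327 (V=0.0000), down 19.9341 (V=0.0000). Price 0.0000; hedge Δ=0.0000, bond B=0.0000.
  t=0,j=0: stock 23.0000 → up 24.6100 (V=0.0000), down 18.6300 (V=1.8315). Price 0.1342; hedge Δ=-0.3063, bond B=7.1784.
The time-0 hedge costs 0.1342, which is the no-arbitrage price.

(0,0): Delta=-0.3063 Bond=7.1784
(1,0): Delta=-5.1612 Bond=97.9853
(1,1): Delta=0.0000 Bond=0.0000
V0=0.1342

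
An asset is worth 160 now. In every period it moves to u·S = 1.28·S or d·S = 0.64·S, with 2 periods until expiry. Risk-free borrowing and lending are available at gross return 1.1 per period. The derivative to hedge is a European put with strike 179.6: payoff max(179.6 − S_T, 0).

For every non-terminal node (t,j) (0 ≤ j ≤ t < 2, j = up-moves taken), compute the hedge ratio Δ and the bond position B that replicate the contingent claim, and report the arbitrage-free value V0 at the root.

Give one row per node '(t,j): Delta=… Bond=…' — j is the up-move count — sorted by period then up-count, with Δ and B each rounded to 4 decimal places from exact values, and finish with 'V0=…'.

(0,0): Delta=-0.4733 Bond=99.3979
(1,0): Delta=-1.0000 Bond=163.2727
(1,1): Delta=-0.3702 Bond=88.2327
V0=23.6714

No-arbitrage ⇒ martingale measure with p* = (R−d)/(u−d) = 0.7188.
Payoff layer (t=2): V(2,0)=114.0640, V(2,1)=48.5280, V(2,2)=0.0000
Node (1,0) S=102.4000: V=(p*·48.5280+(1−p*)·114.0640)/1.1=60.8727; Δ=(48.5280−114.0640)/(131.0720−65.5360)=-1.0000; B=V−Δ·S=163.2727
Node (1,1) S=204.8000: V=(p*·0.0000+(1−p*)·48.5280)/1.1=12.4077; Δ=(0.0000−48.5280)/(262.1440−131.0720)=-0.3702; B=V−Δ·S=88.2327
Node (0,0) S=160.0000: V=(p*·12.4077+(1−p*)·60.8727)/1.1=23.6714; Δ=(12.4077−60.8727)/(204.8000−102.4000)=-0.4733; B=V−Δ·S=99.3979
Self-financing check: at every node Δ·S+B equals the discounted successor values.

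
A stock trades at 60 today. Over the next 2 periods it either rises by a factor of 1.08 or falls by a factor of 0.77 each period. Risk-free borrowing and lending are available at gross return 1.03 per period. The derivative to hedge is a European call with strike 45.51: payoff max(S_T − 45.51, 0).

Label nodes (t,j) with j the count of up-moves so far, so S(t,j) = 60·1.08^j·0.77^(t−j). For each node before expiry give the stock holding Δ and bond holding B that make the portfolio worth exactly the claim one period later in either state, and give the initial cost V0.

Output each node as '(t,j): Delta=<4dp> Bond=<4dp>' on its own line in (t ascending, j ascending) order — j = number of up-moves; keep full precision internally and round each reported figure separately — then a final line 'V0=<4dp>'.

Under the risk-neutral measure, an up-move has probability p* = (R−d)/(u−d) = 0.8387 and values discount at R = 1.03.
At expiry t=2: V(2,0)=0.0000, V(2,1)=4.3860, V(2,2)=24.4740
(1,0): S=46.2000. Δ = (V_up−V_dn)/(S_up−S_dn) = (4.3860−0.0000)/(49.8960−35.5740) = 0.3062. V = [p*·4.3860 + (1−p*)·0.0000]/1.03 = 3.5714. B = V − Δ·S = -10.5769.
(1,1): S=64.8000. Δ = (V_up−V_dn)/(S_up−S_dn) = (24.4740−4.3860)/(69.9840−49.8960) = 1.0000. V = [p*·24.4740 + (1−p*)·4.3860]/1.03 = 20.6155. B = V − Δ·S = -44.1845.
(0,0): S=60.0000. Δ = (V_up−V_dn)/(S_up−S_dn) = (20.6155−3.5714)/(64.8000−46.2000) = 0.9163. V = [p*·20.6155 + (1−p*)·3.5714]/1.03 = 17.3461. B = V − Δ·S = -37.6349.
Each (Δ,B) replicates both successor values, so the strategy is self-financing and V0 is arbitrage-free.

(0,0): Delta=0.9163 Bond=-37.6349
(1,0): Delta=0.3062 Bond=-10.5769
(1,1): Delta=1.0000 Bond=-44.1845
V0=17.3461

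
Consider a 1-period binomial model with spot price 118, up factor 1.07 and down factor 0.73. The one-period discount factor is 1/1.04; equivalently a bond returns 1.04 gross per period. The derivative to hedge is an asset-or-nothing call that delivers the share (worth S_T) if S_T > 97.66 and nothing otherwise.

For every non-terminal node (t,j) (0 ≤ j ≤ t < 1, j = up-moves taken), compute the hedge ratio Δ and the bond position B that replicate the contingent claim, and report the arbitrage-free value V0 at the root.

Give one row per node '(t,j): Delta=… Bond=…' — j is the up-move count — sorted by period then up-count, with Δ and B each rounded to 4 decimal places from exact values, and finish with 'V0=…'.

(0,0): Delta=3.1471 Bond=-260.6612
V0=110.6917

The replicating-portfolio and risk-neutral prices coincide; use p* = (1.04−0.73)/(1.07−0.73) = 0.9118 for the latter.
Terminal values V(1,·): V(1,0)=0.0000, V(1,1)=126.2600
  t=0,j=0: stock 118.0000 → up 126.2600 (V=126.2600), down 86.1400 (V=0.0000). Price 110.6917; hedge Δ=3.1471, bond B=-260.6612.
Check: Δ(0,0)·S0 + B(0,0) = 110.6917 = V0.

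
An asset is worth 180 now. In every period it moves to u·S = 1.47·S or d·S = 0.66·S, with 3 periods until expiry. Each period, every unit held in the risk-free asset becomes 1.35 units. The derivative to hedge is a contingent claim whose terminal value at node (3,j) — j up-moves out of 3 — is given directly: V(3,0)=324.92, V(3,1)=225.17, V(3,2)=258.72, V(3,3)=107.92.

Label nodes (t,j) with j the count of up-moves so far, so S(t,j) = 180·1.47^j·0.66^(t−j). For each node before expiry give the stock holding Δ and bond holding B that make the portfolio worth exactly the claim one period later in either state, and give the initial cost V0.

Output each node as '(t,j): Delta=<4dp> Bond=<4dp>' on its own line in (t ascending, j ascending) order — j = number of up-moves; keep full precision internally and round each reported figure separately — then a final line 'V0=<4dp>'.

(0,0): Delta=-0.3882 Bond=136.4640
(1,0): Delta=0.1062 Bond=125.4880
(1,1): Delta=-0.4268 Bond=194.4418
(2,0): Delta=-1.5706 Bond=300.8872
(2,1): Delta=0.2372 Bond=146.5429
(2,2): Delta=-0.4786 Bond=282.6623
V0=66.5902

No-arbitrage ⇒ martingale measure with p* = (R−d)/(u−d) = 0.8519.
At expiry t=3: V(3,0)=324.9200, V(3,1)=225.1700, V(3,2)=258.7200, V(3,3)=107.9200
  t=2,j=0: stock 78.4080 → up 115.2598 (V=225.1700), down 51.7493 (V=324.9200). Price 177.7391; hedge Δ=-1.5706, bond B=300.8872.
  t=2,j=1: stock 174.6360 → up 256.7149 (V=258.7200), down 115.2598 (V=225.1700). Price 187.9627; hedge Δ=0.2372, bond B=146.5429.
  t=2,j=2: stock 388.9620 → up 571.7741 (V=107.9200), down 256.7149 (V=258.7200). Price 96.4894; hedge Δ=-0.4786, bond B=282.6623.
  t=1,j=0: stock 118.8000 → up 174.6360 (V=187.9627), down 78.4080 (V=177.7391). Price 138.1097; hedge Δ=0.1062, bond B=125.4880.
  t=1,j=1: stock 264.6000 → up 388.9620 (V=96.4894), down 174.6360 (V=187.9627). Price 81.5119; hedge Δ=-0.4268, bond B=194.4418.
  t=0,j=0: stock 180.0000 → up 264.6000 (V=81.5119), down 118.8000 (V=138.1097). Price 66.5902; hedge Δ=-0.3882, bond B=136.4640.
Self-financing check: at every node Δ·S+B equals the discounted successor values.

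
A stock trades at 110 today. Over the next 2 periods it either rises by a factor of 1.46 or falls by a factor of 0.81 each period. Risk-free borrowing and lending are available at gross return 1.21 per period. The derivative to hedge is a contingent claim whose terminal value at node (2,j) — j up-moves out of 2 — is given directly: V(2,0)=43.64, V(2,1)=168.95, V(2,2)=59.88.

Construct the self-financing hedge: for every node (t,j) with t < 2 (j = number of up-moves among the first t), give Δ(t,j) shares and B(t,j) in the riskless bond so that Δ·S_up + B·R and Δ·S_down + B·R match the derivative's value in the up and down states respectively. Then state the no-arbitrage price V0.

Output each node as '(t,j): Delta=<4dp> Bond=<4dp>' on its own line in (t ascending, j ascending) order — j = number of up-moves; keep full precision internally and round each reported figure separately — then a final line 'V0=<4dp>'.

(0,0): Delta=-0.2187 Bond=98.5833
(1,0): Delta=2.1637 Bond=-92.9880
(1,1): Delta=-1.0448 Bond=251.9570
V0=74.5225

Under the risk-neutral measure, an up-move has probability p* = (R−d)/(u−d) = 0.6154 and values discount at R = 1.21.
Terminal values V(2,·): V(2,0)=43.6400, V(2,1)=168.9500, V(2,2)=59.8800
  t=1,j=0: stock 89.1000 → up 130.0860 (V=168.9500), down 72.1710 (V=43.6400). Price 99.7966; hedge Δ=2.1637, bond B=-92.9880.
  t=1,j=1: stock 160.6000 → up 234.4760 (V=59.8800), down 130.0860 (V=168.9500). Price 84.1570; hedge Δ=-1.0448, bond B=251.9570.
  t=0,j=0: stock 110.0000 → up 160.6000 (V=84.1570), down 89.1000 (V=99.7966). Price 74.5225; hedge Δ=-0.2187, bond B=98.5833.
The time-0 hedge costs 74.5225, which is the no-arbitrage price.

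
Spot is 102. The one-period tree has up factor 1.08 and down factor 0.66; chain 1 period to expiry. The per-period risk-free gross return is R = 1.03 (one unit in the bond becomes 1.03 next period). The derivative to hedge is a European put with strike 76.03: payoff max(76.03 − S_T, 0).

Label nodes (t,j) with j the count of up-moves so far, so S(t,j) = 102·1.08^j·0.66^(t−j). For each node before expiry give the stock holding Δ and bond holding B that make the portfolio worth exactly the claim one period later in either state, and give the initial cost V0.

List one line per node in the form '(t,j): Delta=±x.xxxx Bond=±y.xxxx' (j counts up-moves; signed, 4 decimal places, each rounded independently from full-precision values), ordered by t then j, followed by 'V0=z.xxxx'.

(0,0): Delta=-0.2033 Bond=21.7448
V0=1.0067

Since d<R<u, set p* = (R−d)/(u−d) = 0.8810; price each node as the discounted p*-expectation of its children.
At expiry t=1: V(1,0)=8.7100, V(1,1)=0.0000
(0,0): S=102.0000. Δ = (V_up−V_dn)/(S_up−S_dn) = (0.0000−8.7100)/(110.1600−67.3200) = -0.2033. V = [p*·0.0000 + (1−p*)·8.7100]/1.03 = 1.0067. B = V − Δ·S = 21.7448.
Check: Δ(0,0)·S0 + B(0,0) = 1.0067 = V0.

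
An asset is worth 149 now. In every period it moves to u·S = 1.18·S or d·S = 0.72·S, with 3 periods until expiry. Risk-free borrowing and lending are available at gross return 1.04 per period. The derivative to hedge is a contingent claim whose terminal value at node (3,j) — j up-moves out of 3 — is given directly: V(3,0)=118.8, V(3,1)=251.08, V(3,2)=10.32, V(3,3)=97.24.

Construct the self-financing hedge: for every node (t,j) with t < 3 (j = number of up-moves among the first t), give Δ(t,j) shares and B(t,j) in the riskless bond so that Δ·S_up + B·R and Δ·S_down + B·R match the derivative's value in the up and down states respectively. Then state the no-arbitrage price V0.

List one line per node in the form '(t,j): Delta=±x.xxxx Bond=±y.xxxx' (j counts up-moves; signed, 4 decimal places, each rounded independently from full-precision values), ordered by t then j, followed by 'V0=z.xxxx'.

(0,0): Delta=-0.6425 Bond=175.0160
(1,0): Delta=-2.4789 Bond=379.0286
(1,1): Delta=-0.1523 Bond=95.8239
(2,0): Delta=3.7229 Bond=-84.8528
(2,1): Delta=-4.1345 Bond=603.7709
(2,2): Delta=0.9108 Bond=-120.8930
V0=79.2815

The replicating-portfolio and risk-neutral prices coincide; use p* = (1.04−0.72)/(1.18−0.72) = 0.6957 for the latter.
Terminal payoffs: V(3,0)=118.8000, V(3,1)=251.0800, V(3,2)=10.3200, V(3,3)=97.2400
  t=2,j=0: stock 77.2416 → up 91.1451 (V=251.0800), down 55.6140 (V=118.8000). Price 202.7124; hedge Δ=3.7229, bond B=-84.8528.
  t=2,j=1: stock 126.5904 → up 149.3767 (V=10.3200), down 91.1451 (V=251.0800). Price 80.3796; hedge Δ=-4.1345, bond B=603.7709.
  t=2,j=2: stock 207.4676 → up 244.8118 (V=97.2400), down 149.3767 (V=10.3200). Price 68.0635; hedge Δ=0.9108, bond B=-120.8930.
  t=1,j=0: stock 107.2800 → up 126.5904 (V=80.3796), down 77.2416 (V=202.7124). Price 113.0878; hedge Δ=-2.4789, bond B=379.0286.
  t=1,j=1: stock 175.8200 → up 207.4676 (V=68.0635), down 126.5904 (V=80.3796). Price 69.0499; hedge Δ=-0.1523, bond B=95.8239.
  t=0,j=0: stock 149.0000 → up 175.8200 (V=69.0499), down 107.2800 (V=113.0878). Price 79.2815; hedge Δ=-0.6425, bond B=175.0160.
Check: Δ(0,0)·S0 + B(0,0) = 79.2815 = V0.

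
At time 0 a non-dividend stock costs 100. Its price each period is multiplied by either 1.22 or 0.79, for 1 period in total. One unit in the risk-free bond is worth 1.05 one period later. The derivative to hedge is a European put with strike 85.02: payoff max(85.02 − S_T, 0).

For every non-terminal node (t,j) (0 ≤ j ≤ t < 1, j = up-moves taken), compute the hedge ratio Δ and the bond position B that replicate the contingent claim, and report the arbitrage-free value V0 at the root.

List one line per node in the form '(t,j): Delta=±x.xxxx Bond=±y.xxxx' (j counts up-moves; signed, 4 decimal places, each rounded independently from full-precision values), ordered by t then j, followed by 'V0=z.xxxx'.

(0,0): Delta=-0.1400 Bond=16.2667
V0=2.2667

Under the risk-neutral measure, an up-move has probability p* = (R−d)/(u−d) = 0.6047 and values discount at R = 1.05.
Payoff layer (t=1): V(1,0)=6.0200, V(1,1)=0.0000
(0,0): S=100.0000. Δ = (V_up−V_dn)/(S_up−S_dn) = (0.0000−6.0200)/(122.0000−79.0000) = -0.1400. V = [p*·0.0000 + (1−p*)·6.0200]/1.05 = 2.2667. B = V − Δ·S = 16.2667.
Each (Δ,B) replicates both successor values, so the strategy is self-financing and V0 is arbitrage-free.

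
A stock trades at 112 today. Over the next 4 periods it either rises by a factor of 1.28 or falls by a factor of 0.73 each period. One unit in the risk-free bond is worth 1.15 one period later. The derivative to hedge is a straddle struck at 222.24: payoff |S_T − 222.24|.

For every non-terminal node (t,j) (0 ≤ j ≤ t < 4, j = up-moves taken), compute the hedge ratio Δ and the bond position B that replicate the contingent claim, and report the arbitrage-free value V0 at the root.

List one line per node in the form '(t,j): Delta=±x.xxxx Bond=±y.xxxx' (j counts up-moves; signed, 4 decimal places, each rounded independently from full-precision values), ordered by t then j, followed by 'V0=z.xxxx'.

Under the risk-neutral measure, an up-move has probability p* = (R−d)/(u−d) = 0.7636 and values discount at R = 1.15.
Terminal values V(4,·): V(4,0)=190.4340, V(4,1)=166.4705, V(4,2)=124.4524, V(4,3)=50.7769, V(4,4)=78.4077
  t=3,j=0: stock 43.5699 → up 55.7695 (V=166.4705), down 31.8060 (V=190.4340). Price 149.6823; hedge Δ=-1.0000, bond B=193.2522.
  t=3,j=1: stock 76.3965 → up 97.7876 (V=124.4524), down 55.7695 (V=166.4705). Price 116.8556; hedge Δ=-1.0000, bond B=193.2522.
  t=3,j=2: stock 133.9556 → up 171.4631 (V=50.7769), down 97.7876 (V=124.4524). Price 59.2966; hedge Δ=-1.0000, bond B=193.2522.
  t=3,j=3: stock 234.8810 → up 300.6477 (V=78.4077), down 171.4631 (V=50.7769). Price 62.5015; hedge Δ=0.2139, bond B=12.2636.
  t=2,j=0: stock 59.6848 → up 76.3965 (V=116.8556), down 43.5699 (V=149.6823). Price 108.3606; hedge Δ=-1.0000, bond B=168.0454.
  t=2,j=1: stock 104.6528 → up 133.9556 (V=59.2966), down 76.3965 (V=116.8556). Price 63.3926; hedge Δ=-1.0000, bond B=168.0454.
  t=2,j=2: stock 183.5008 → up 234.8810 (V=62.5015), down 133.9556 (V=59.2966). Price 53.6904; hedge Δ=0.0318, bond B=47.8632.
  t=1,j=0: stock 81.7600 → up 104.6528 (V=63.3926), down 59.6848 (V=108.3606). Price 64.3664; hedge Δ=-1.0000, bond B=146.1264.
  t=1,j=1: stock 143.3600 → up 183.5008 (V=53.6904), down 104.6528 (V=63.3926). Price 48.6815; hedge Δ=-0.1230, bond B=66.3217.
  t=0,j=0: stock 112.0000 → up 143.3600 (V=48.6815), down 81.7600 (V=64.3664). Price 45.5555; hedge Δ=-0.2546, bond B=74.0736.
Each (Δ,B) replicates both successor values, so the strategy is self-financing and V0 is arbitrage-free.

(0,0): Delta=-0.2546 Bond=74.0736
(1,0): Delta=-1.0000 Bond=146.1264
(1,1): Delta=-0.1230 Bond=66.3217
(2,0): Delta=-1.0000 Bond=168.0454
(2,1): Delta=-1.0000 Bond=168.0454
(2,2): Delta=0.0318 Bond=47.8632
(3,0): Delta=-1.0000 Bond=193.2522
(3,1): Delta=-1.0000 Bond=193.2522
(3,2): Delta=-1.0000 Bond=193.2522
(3,3): Delta=0.2139 Bond=12.2636
V0=45.5555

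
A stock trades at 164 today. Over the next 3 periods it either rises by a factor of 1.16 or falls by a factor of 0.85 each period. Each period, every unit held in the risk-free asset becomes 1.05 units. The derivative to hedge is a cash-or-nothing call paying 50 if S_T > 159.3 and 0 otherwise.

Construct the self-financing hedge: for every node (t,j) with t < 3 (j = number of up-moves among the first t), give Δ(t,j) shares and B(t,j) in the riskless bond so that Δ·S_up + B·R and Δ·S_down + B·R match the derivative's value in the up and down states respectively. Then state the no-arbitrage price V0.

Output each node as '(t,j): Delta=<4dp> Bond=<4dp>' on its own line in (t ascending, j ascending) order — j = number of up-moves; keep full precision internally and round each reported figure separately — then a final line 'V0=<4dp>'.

Since d<R<u, set p* = (R−d)/(u−d) = 0.6452; price each node as the discounted p*-expectation of its children.
Terminal values V(3,·): V(3,0)=0.0000, V(3,1)=0.0000, V(3,2)=50.0000, V(3,3)=50.0000
(2,0): S=118.4900. Δ = (V_up−V_dn)/(S_up−S_dn) = (0.0000−0.0000)/(137.4484−100.7165) = 0.0000. V = [p*·0.0000 + (1−p*)·0.0000]/1.05 = 0.0000. B = V − Δ·S = 0.0000.
(2,1): S=161.7040. Δ = (V_up−V_dn)/(S_up−S_dn) = (50.0000−0.0000)/(187.5766−137.4484) = 0.9974. V = [p*·50.0000 + (1−p*)·0.0000]/1.05 = 30.7220. B = V − Δ·S = -130.5684.
(2,2): S=220.6784. Δ = (V_up−V_dn)/(S_up−S_dn) = (50.0000−50.0000)/(255.9869−187.5766) = 0.0000. V = [p*·50.0000 + (1−p*)·50.0000]/1.05 = 47.6190. B = V − Δ·S = 47.6190.
(1,0): S=139.4000. Δ = (V_up−V_dn)/(S_up−S_dn) = (30.7220−0.0000)/(161.7040−118.4900) = 0.7109. V = [p*·30.7220 + (1−p*)·0.0000]/1.05 = 18.8768. B = V − Δ·S = -80.2263.
(1,1): S=190.2400. Δ = (V_up−V_dn)/(S_up−S_dn) = (47.6190−30.7220)/(220.6784−161.7040) = 0.2865. V = [p*·47.6190 + (1−p*)·30.7220]/1.05 = 39.6412. B = V − Δ·S = -14.8655.
(0,0): S=164.0000. Δ = (V_up−V_dn)/(S_up−S_dn) = (39.6412−18.8768)/(190.2400−139.4000) = 0.4084. V = [p*·39.6412 + (1−p*)·18.8768]/1.05 = 30.7364. B = V − Δ·S = -36.2457.
Self-financing check: at every node Δ·S+B equals the discounted successor values.

(0,0): Delta=0.4084 Bond=-36.2457
(1,0): Delta=0.7109 Bond=-80.2263
(1,1): Delta=0.2865 Bond=-14.8655
(2,0): Delta=0.0000 Bond=0.0000
(2,1): Delta=0.9974 Bond=-130.5684
(2,2): Delta=0.0000 Bond=47.6190
V0=30.7364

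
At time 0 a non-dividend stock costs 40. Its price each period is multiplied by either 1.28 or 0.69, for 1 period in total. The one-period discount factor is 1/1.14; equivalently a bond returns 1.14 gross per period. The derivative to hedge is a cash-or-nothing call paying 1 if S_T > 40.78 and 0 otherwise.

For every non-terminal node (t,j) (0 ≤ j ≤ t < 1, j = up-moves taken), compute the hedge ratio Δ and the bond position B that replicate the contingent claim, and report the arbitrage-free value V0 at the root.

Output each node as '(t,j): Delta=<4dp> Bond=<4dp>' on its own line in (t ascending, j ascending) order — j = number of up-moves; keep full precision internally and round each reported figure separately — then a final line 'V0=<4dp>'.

The replicating-portfolio and risk-neutral prices coincide; use p* = (1.14−0.69)/(1.28−0.69) = 0.7627 for the latter.
Terminal values V(1,·): V(1,0)=0.0000, V(1,1)=1.0000
Node (0,0) S=40.0000: V=(p*·1.0000+(1−p*)·0.0000)/1.14=0.6690; Δ=(1.0000−0.0000)/(51.2000−27.6000)=0.0424; B=V−Δ·S=-1.0259
Root portfolio cost Δ·40+B reproduces V0=0.6690.

(0,0): Delta=0.0424 Bond=-1.0259
V0=0.6690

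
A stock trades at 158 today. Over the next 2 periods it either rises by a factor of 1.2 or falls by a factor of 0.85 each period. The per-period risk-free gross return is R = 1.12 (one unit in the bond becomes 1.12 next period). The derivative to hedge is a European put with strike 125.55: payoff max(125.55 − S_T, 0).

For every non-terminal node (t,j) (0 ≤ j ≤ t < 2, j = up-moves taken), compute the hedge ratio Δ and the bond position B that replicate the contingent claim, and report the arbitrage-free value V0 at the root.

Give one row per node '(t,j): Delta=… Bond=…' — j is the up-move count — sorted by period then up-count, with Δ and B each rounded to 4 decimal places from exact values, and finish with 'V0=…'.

The replicating-portfolio and risk-neutral prices coincide; use p* = (1.12−0.85)/(1.2−0.85) = 0.7714 for the latter.
Terminal values V(2,·): V(2,0)=11.3950, V(2,1)=0.0000, V(2,2)=0.0000
Node (1,0) S=134.3000: V=(p*·0.0000+(1−p*)·11.3950)/1.12=2.3255; Δ=(0.0000−11.3950)/(161.1600−114.1550)=-0.2424; B=V−Δ·S=34.8827
Node (1,1) S=189.6000: V=(p*·0.0000+(1−p*)·0.0000)/1.12=0.0000; Δ=(0.0000−0.0000)/(227.5200−161.1600)=0.0000; B=V−Δ·S=0.0000
Node (0,0) S=158.0000: V=(p*·0.0000+(1−p*)·2.3255)/1.12=0.4746; Δ=(0.0000−2.3255)/(189.6000−134.3000)=-0.0421; B=V−Δ·S=7.1189
Root portfolio cost Δ·158+B reproduces V0=0.4746.

(0,0): Delta=-0.0421 Bond=7.1189
(1,0): Delta=-0.2424 Bond=34.8827
(1,1): Delta=0.0000 Bond=0.0000
V0=0.4746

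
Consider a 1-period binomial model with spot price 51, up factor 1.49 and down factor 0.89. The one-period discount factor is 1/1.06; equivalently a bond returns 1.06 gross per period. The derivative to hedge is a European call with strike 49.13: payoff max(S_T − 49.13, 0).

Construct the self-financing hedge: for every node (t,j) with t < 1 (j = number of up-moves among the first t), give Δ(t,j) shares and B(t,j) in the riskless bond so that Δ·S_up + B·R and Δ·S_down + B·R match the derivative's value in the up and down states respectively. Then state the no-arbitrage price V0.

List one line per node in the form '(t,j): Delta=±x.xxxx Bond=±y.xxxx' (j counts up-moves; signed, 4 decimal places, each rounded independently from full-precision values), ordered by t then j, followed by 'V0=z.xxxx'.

(0,0): Delta=0.8778 Bond=-37.5871
V0=7.1796

No-arbitrage ⇒ martingale measure with p* = (R−d)/(u−d) = 0.2833.
At expiry t=1: V(1,0)=0.0000, V(1,1)=26.8600
  t=0,j=0: stock 51.0000 → up 75.9900 (V=26.8600), down 45.3900 (V=0.0000). Price 7.1796; hedge Δ=0.8778, bond B=-37.5871.
The time-0 hedge costs 7.1796, which is the no-arbitrage price.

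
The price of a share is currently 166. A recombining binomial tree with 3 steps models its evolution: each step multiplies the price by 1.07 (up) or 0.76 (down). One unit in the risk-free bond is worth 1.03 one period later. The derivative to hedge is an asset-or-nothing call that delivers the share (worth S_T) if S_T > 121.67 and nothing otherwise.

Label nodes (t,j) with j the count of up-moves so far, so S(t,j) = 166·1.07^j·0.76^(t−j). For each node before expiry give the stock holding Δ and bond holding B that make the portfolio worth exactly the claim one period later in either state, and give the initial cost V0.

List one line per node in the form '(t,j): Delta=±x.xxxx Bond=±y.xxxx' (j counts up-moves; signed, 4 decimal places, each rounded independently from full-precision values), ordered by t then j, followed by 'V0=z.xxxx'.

Under the risk-neutral measure, an up-move has probability p* = (R−d)/(u−d) = 0.8710 and values discount at R = 1.03.
Terminal payoffs: V(3,0)=0.0000, V(3,1)=0.0000, V(3,2)=144.4406, V(3,3)=203.3571
Node (2,0) S=95.8816: V=(p*·0.0000+(1−p*)·0.0000)/1.03=0.0000; Δ=(0.0000−0.0000)/(102.5933−72.8700)=0.0000; B=V−Δ·S=0.0000
Node (2,1) S=134.9912: V=(p*·144.4406+(1−p*)·0.0000)/1.03=122.1389; Δ=(144.4406−0.0000)/(144.4406−102.5933)=3.4516; B=V−Δ·S=-343.7984
Node (2,2) S=190.0534: V=(p*·203.3571+(1−p*)·144.4406)/1.03=190.0534; Δ=(203.3571−144.4406)/(203.3571−144.4406)=1.0000; B=V−Δ·S=0.0000
Node (1,0) S=126.1600: V=(p*·122.1389+(1−p*)·0.0000)/1.03=103.2806; Δ=(122.1389−0.0000)/(134.9912−95.8816)=3.1230; B=V−Δ·S=-290.7159
Node (1,1) S=177.6200: V=(p*·190.0534+(1−p*)·122.1389)/1.03=176.0099; Δ=(190.0534−122.1389)/(190.0534−134.9912)=1.2334; B=V−Δ·S=-43.0690
Node (0,0) S=166.0000: V=(p*·176.0099+(1−p*)·103.2806)/1.03=161.7723; Δ=(176.0099−103.2806)/(177.6200−126.1600)=1.4133; B=V−Δ·S=-72.8383
The time-0 hedge costs 161.7723, which is the no-arbitrage price.

(0,0): Delta=1.4133 Bond=-72.8383
(1,0): Delta=3.1230 Bond=-290.7159
(1,1): Delta=1.2334 Bond=-43.0690
(2,0): Delta=0.0000 Bond=0.0000
(2,1): Delta=3.4516 Bond=-343.7984
(2,2): Delta=1.0000 Bond=0.0000
V0=161.7723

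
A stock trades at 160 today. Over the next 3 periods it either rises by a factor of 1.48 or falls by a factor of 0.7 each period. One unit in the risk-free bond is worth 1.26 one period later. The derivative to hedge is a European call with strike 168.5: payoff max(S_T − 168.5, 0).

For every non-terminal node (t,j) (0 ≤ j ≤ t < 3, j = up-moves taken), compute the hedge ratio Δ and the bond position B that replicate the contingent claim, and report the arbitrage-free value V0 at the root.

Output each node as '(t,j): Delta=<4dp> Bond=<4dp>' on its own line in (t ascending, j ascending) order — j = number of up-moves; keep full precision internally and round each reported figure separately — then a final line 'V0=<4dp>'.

(0,0): Delta=0.8682 Bond=-57.3772
(1,0): Delta=0.5011 Bond=-31.1786
(1,1): Delta=0.9364 Bond=-88.4483
(2,0): Delta=0.0000 Bond=0.0000
(2,1): Delta=0.5942 Bond=-54.7185
(2,2): Delta=1.0000 Bond=-133.7302
V0=81.5345

No-arbitrage ⇒ martingale measure with p* = (R−d)/(u−d) = 0.7179.
Terminal payoffs: V(3,0)=0.0000, V(3,1)=0.0000, V(3,2)=76.8248, V(3,3)=350.1867
  t=2,j=0: stock 78.4000 → up 116.0320 (V=0.0000), down 54.8800 (V=0.0000). Price 0.0000; hedge Δ=0.0000, bond B=0.0000.
  t=2,j=1: stock 165.7600 → up 245.3248 (V=76.8248), down 116.0320 (V=0.0000). Price 43.7748; hedge Δ=0.5942, bond B=-54.7185.
  t=2,j=2: stock 350.4640 → up 518.6867 (V=350.1867), down 245.3248 (V=76.8248). Price 216.7338; hedge Δ=1.0000, bond B=-133.7302.
  t=1,j=0: stock 112.0000 → up 165.7600 (V=43.7748), down 78.4000 (V=0.0000). Price 24.9429; hedge Δ=0.5011, bond B=-31.1786.
  t=1,j=1: stock 236.8000 → up 350.4640 (V=216.7338), down 165.7600 (V=43.7748). Price 133.2941; hedge Δ=0.9364, bond B=-88.4483.
  t=0,j=0: stock 160.0000 → up 236.8000 (V=133.2941), down 112.0000 (V=24.9429). Price 81.5345; hedge Δ=0.8682, bond B=-57.3772.
Root portfolio cost Δ·160+B reproduces V0=81.5345.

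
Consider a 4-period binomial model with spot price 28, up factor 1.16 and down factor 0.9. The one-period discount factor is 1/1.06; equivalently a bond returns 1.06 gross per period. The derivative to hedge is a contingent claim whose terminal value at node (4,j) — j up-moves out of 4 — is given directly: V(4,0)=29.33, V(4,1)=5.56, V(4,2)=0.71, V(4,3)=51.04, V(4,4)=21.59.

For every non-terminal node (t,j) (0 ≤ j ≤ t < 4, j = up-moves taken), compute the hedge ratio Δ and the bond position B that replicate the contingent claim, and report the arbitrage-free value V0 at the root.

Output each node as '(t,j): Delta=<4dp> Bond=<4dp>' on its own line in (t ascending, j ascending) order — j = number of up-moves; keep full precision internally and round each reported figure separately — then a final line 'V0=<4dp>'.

(0,0): Delta=1.4361 Bond=-21.9499
(1,0): Delta=1.7995 Bond=-32.4244
(1,1): Delta=1.2599 Bond=-17.5434
(2,0): Delta=-1.9401 Bond=50.4451
(2,1): Delta=3.6129 Bond=-87.3793
(2,2): Delta=0.1189 Bond=24.3936
(3,0): Delta=-4.4789 Bond=105.2932
(3,1): Delta=-0.7090 Bond=21.0835
(3,2): Delta=5.7087 Bond=-163.6880
(3,3): Delta=-2.5917 Bond=144.3229
V0=18.2616

Since d<R<u, set p* = (R−d)/(u−d) = 0.6154; price each node as the discounted p*-expectation of its children.
At expiry t=4: V(4,0)=29.3300, V(4,1)=5.5600, V(4,2)=0.7100, V(4,3)=51.0400, V(4,4)=21.5900
Node (3,0) S=20.4120: V=(p*·5.5600+(1−p*)·29.3300)/1.06=13.8701; Δ=(5.5600−29.3300)/(23.6779−18.3708)=-4.4789; B=V−Δ·S=105.2932
Node (3,1) S=26.3088: V=(p*·0.7100+(1−p*)·5.5600)/1.06=2.4296; Δ=(0.7100−5.5600)/(30.5182−23.6779)=-0.7090; B=V−Δ·S=21.0835
Node (3,2) S=33.9091: V=(p*·51.0400+(1−p*)·0.7100)/1.06=29.8890; Δ=(51.0400−0.7100)/(39.3346−30.5182)=5.7087; B=V−Δ·S=-163.6880
Node (3,3) S=43.7051: V=(p*·21.5900+(1−p*)·51.0400)/1.06=31.0537; Δ=(21.5900−51.0400)/(50.6979−39.3346)=-2.5917; B=V−Δ·S=144.3229
Node (2,0) S=22.6800: V=(p*·2.4296+(1−p*)·13.8701)/1.06=6.4432; Δ=(2.4296−13.8701)/(26.3088−20.4120)=-1.9401; B=V−Δ·S=50.4451
Node (2,1) S=29.2320: V=(p*·29.8890+(1−p*)·2.4296)/1.06=18.2337; Δ=(29.8890−2.4296)/(33.9091−26.3088)=3.6129; B=V−Δ·S=-87.3793
Node (2,2) S=37.6768: V=(p*·31.0537+(1−p*)·29.8890)/1.06=28.8733; Δ=(31.0537−29.8890)/(43.7051−33.9091)=0.1189; B=V−Δ·S=24.3936
Node (1,0) S=25.2000: V=(p*·18.2337+(1−p*)·6.4432)/1.06=12.9235; Δ=(18.2337−6.4432)/(29.2320−22.6800)=1.7995; B=V−Δ·S=-32.4244
Node (1,1) S=32.4800: V=(p*·28.8733+(1−p*)·18.2337)/1.06=23.3784; Δ=(28.8733−18.2337)/(37.6768−29.2320)=1.2599; B=V−Δ·S=-17.5434
Node (0,0) S=28.0000: V=(p*·23.3784+(1−p*)·12.9235)/1.06=18.2616; Δ=(23.3784−12.9235)/(32.4800−25.2000)=1.4361; B=V−Δ·S=-21.9499
The time-0 hedge costs 18.2616, which is the no-arbitrage price.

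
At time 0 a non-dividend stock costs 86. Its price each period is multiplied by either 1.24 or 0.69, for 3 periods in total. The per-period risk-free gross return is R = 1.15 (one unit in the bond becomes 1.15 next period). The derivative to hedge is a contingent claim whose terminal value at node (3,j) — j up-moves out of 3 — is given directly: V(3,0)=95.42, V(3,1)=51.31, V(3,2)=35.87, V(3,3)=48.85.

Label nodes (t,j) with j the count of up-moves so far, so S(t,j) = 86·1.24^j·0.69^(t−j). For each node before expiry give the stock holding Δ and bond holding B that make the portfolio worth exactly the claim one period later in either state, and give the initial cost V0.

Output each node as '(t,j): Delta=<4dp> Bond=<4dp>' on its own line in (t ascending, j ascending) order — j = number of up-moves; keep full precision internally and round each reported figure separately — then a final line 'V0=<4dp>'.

Risk-neutral probability p* = (R−d)/(u−d) = (1.15−0.69)/(1.24−0.69) = 0.8364.
Terminal payoffs: V(3,0)=95.4200, V(3,1)=51.3100, V(3,2)=35.8700, V(3,3)=48.8500
  t=2,j=0: stock 40.9446 → up 50.7713 (V=51.3100), down 28.2518 (V=95.4200). Price 50.8939; hedge Δ=-1.9587, bond B=131.0939.
  t=2,j=1: stock 73.5816 → up 91.2412 (V=35.8700), down 50.7713 (V=51.3100). Price 33.3883; hedge Δ=-0.3815, bond B=61.4610.
  t=2,j=2: stock 132.2336 → up 163.9697 (V=48.8500), down 91.2412 (V=35.8700). Price 40.6313; hedge Δ=0.1785, bond B=17.0313.
  t=1,j=0: stock 59.3400 → up 73.5816 (V=33.3883), down 40.9446 (V=50.8939). Price 31.5242; hedge Δ=-0.5364, bond B=63.3526.
  t=1,j=1: stock 106.6400 → up 132.2336 (V=40.6313), down 73.5816 (V=33.3883). Price 34.3009; hedge Δ=0.1235, bond B=21.1318.
  t=0,j=0: stock 86.0000 → up 106.6400 (V=34.3009), down 59.3400 (V=31.5242). Price 29.4318; hedge Δ=0.0587, bond B=24.3832.
Each (Δ,B) replicates both successor values, so the strategy is self-financing and V0 is arbitrage-free.

(0,0): Delta=0.0587 Bond=24.3832
(1,0): Delta=-0.5364 Bond=63.3526
(1,1): Delta=0.1235 Bond=21.1318
(2,0): Delta=-1.9587 Bond=131.0939
(2,1): Delta=-0.3815 Bond=61.4610
(2,2): Delta=0.1785 Bond=17.0313
V0=29.4318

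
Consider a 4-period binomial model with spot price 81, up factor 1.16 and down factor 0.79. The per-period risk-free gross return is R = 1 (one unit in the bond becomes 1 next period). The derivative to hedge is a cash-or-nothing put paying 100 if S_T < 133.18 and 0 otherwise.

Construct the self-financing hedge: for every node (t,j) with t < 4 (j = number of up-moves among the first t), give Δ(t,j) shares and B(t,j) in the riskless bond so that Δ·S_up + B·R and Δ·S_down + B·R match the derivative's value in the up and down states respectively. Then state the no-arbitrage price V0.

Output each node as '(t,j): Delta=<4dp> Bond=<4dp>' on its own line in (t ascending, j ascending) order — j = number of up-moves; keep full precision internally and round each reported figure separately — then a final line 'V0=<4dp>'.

(0,0): Delta=-0.6101 Bond=139.0371
(1,0): Delta=0.0000 Bond=100.0000
(1,1): Delta=-0.9266 Bond=168.7797
(2,0): Delta=0.0000 Bond=100.0000
(2,1): Delta=0.0000 Bond=100.0000
(2,2): Delta=-1.4074 Bond=221.1833
(3,0): Delta=0.0000 Bond=100.0000
(3,1): Delta=0.0000 Bond=100.0000
(3,2): Delta=0.0000 Bond=100.0000
(3,3): Delta=-2.1377 Bond=313.5135
V0=89.6230

No-arbitrage ⇒ martingale measure with p* = (R−d)/(u−d) = 0.5676.
Terminal values V(4,·): V(4,0)=100.0000, V(4,1)=100.0000, V(4,2)=100.0000, V(4,3)=100.0000, V(4,4)=0.0000
Node (3,0) S=39.9362: V=(p*·100.0000+(1−p*)·100.0000)/1=100.0000; Δ=(100.0000−100.0000)/(46.3259−31.5496)=0.0000; B=V−Δ·S=100.0000
Node (3,1) S=58.6404: V=(p*·100.0000+(1−p*)·100.0000)/1=100.0000; Δ=(100.0000−100.0000)/(68.0229−46.3259)=0.0000; B=V−Δ·S=100.0000
Node (3,2) S=86.1049: V=(p*·100.0000+(1−p*)·100.0000)/1=100.0000; Δ=(100.0000−100.0000)/(99.8817−68.0229)=0.0000; B=V−Δ·S=100.0000
Node (3,3) S=126.4326: V=(p*·0.0000+(1−p*)·100.0000)/1=43.2432; Δ=(0.0000−100.0000)/(146.6618−99.8817)=-2.1377; B=V−Δ·S=313.5135
Node (2,0) S=50.5521: V=(p*·100.0000+(1−p*)·100.0000)/1=100.0000; Δ=(100.0000−100.0000)/(58.6404−39.9362)=0.0000; B=V−Δ·S=100.0000
Node (2,1) S=74.2284: V=(p*·100.0000+(1−p*)·100.0000)/1=100.0000; Δ=(100.0000−100.0000)/(86.1049−58.6404)=0.0000; B=V−Δ·S=100.0000
Node (2,2) S=108.9936: V=(p*·43.2432+(1−p*)·100.0000)/1=67.7867; Δ=(43.2432−100.0000)/(126.4326−86.1049)=-1.4074; B=V−Δ·S=221.1833
Node (1,0) S=63.9900: V=(p*·100.0000+(1−p*)·100.0000)/1=100.0000; Δ=(100.0000−100.0000)/(74.2284−50.5521)=0.0000; B=V−Δ·S=100.0000
Node (1,1) S=93.9600: V=(p*·67.7867+(1−p*)·100.0000)/1=81.7168; Δ=(67.7867−100.0000)/(108.9936−74.2284)=-0.9266; B=V−Δ·S=168.7797
Node (0,0) S=81.0000: V=(p*·81.7168+(1−p*)·100.0000)/1=89.6230; Δ=(81.7168−100.0000)/(93.9600−63.9900)=-0.6101; B=V−Δ·S=139.0371
Each (Δ,B) replicates both successor values, so the strategy is self-financing and V0 is arbitrage-free.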